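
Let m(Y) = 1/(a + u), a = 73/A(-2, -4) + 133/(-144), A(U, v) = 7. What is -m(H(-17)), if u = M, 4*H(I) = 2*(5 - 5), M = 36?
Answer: -1008/45869 ≈ -0.021976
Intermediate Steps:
H(I) = 0 (H(I) = (2*(5 - 5))/4 = (2*0)/4 = (¼)*0 = 0)
u = 36
a = 9581/1008 (a = 73/7 + 133/(-144) = 73*(⅐) + 133*(-1/144) = 73/7 - 133/144 = 9581/1008 ≈ 9.5050)
m(Y) = 1008/45869 (m(Y) = 1/(9581/1008 + 36) = 1/(45869/1008) = 1008/45869)
-m(H(-17)) = -1*1008/45869 = -1008/45869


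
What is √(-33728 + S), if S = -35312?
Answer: 4*I*√4315 ≈ 262.75*I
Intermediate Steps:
√(-33728 + S) = √(-33728 - 35312) = √(-69040) = 4*I*√4315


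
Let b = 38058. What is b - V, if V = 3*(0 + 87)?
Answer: 37797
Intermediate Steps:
V = 261 (V = 3*87 = 261)
b - V = 38058 - 1*261 = 38058 - 261 = 37797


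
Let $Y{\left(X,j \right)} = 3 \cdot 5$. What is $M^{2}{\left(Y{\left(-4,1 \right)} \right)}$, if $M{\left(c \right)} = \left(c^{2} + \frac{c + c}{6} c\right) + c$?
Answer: $99225$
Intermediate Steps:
$Y{\left(X,j \right)} = 15$
$M{\left(c \right)} = c + \frac{4 c^{2}}{3}$ ($M{\left(c \right)} = \left(c^{2} + 2 c \frac{1}{6} c\right) + c = \left(c^{2} + \frac{c}{3} c\right) + c = \left(c^{2} + \frac{c^{2}}{3}\right) + c = \frac{4 c^{2}}{3} + c = c + \frac{4 c^{2}}{3}$)
$M^{2}{\left(Y{\left(-4,1 \right)} \right)} = \left(\frac{1}{3} \cdot 15 \left(3 + 4 \cdot 15\right)\right)^{2} = \left(\frac{1}{3} \cdot 15 \left(3 + 60\right)\right)^{2} = \left(\frac{1}{3} \cdot 15 \cdot 63\right)^{2} = 315^{2} = 99225$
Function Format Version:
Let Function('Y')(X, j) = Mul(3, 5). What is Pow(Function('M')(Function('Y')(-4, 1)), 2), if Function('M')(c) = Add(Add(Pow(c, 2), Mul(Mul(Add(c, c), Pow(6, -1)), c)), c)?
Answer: 99225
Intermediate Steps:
Function('Y')(X, j) = 15
Function('M')(c) = Add(c, Mul(Rational(4, 3), Pow(c, 2))) (Function('M')(c) = Add(Add(Pow(c, 2), Mul(Mul(Mul(2, c), Rational(1, 6)), c)), c) = Add(Add(Pow(c, 2), Mul(Mul(Rational(1, 3), c), c)), c) = Add(Add(Pow(c, 2), Mul(Rational(1, 3), Pow(c, 2))), c) = Add(Mul(Rational(4, 3), Pow(c, 2)), c) = Add(c, Mul(Rational(4, 3), Pow(c, 2))))
Pow(Function('M')(Function('Y')(-4, 1)), 2) = Pow(Mul(Rational(1, 3), 15, Add(3, Mul(4, 15))), 2) = Pow(Mul(Rational(1, 3), 15, Add(3, 60)), 2) = Pow(Mul(Rational(1, 3), 15, 63), 2) = Pow(315, 2) = 99225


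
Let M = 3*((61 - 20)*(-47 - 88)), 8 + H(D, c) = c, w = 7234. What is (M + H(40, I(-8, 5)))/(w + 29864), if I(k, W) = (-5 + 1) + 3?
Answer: -923/2061 ≈ -0.44784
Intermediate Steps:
I(k, W) = -1 (I(k, W) = -4 + 3 = -1)
H(D, c) = -8 + c
M = -16605 (M = 3*(41*(-135)) = 3*(-5535) = -16605)
(M + H(40, I(-8, 5)))/(w + 29864) = (-16605 + (-8 - 1))/(7234 + 29864) = (-16605 - 9)/37098 = -16614*1/37098 = -923/2061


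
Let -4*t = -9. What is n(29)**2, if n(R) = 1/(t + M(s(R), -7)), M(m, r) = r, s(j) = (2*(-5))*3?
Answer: 16/361 ≈ 0.044321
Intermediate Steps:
s(j) = -30 (s(j) = -10*3 = -30)
t = 9/4 (t = -1/4*(-9) = 9/4 ≈ 2.2500)
n(R) = -4/19 (n(R) = 1/(9/4 - 7) = 1/(-19/4) = -4/19)
n(29)**2 = (-4/19)**2 = 16/361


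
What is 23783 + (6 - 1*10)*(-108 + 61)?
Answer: 23971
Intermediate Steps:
23783 + (6 - 1*10)*(-108 + 61) = 23783 + (6 - 10)*(-47) = 23783 - 4*(-47) = 23783 + 188 = 23971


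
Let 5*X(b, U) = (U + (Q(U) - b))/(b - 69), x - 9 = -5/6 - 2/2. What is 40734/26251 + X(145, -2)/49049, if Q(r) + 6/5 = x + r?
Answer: 3253807681337/2096924629800 ≈ 1.5517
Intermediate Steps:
x = 43/6 (x = 9 + (-5/6 - 2/2) = 9 + (-5*⅙ - 2*½) = 9 + (-⅚ - 1) = 9 - 11/6 = 43/6 ≈ 7.1667)
Q(r) = 179/30 + r (Q(r) = -6/5 + (43/6 + r) = 179/30 + r)
X(b, U) = (179/30 - b + 2*U)/(5*(-69 + b)) (X(b, U) = ((U + ((179/30 + U) - b))/(b - 69))/5 = ((U + (179/30 + U - b))/(-69 + b))/5 = ((179/30 - b + 2*U)/(-69 + b))/5 = (179/30 - b + 2*U)/(5*(-69 + b)))
40734/26251 + X(145, -2)/49049 = 40734/26251 + ((179 - 30*145 + 60*(-2))/(150*(-69 + 145)))/49049 = 40734*(1/26251) + ((1/150)*(179 - 4350 - 120)/76)*(1/49049) = 40734/26251 + ((1/150)*(1/76)*(-4291))*(1/49049) = 40734/26251 - 4291/11400*1/49049 = 40734/26251 - 613/79879800 = 3253807681337/2096924629800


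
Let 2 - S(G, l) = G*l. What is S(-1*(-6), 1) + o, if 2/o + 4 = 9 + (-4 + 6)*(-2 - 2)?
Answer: -14/3 ≈ -4.6667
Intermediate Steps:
o = -2/3 (o = 2/(-4 + (9 + (-4 + 6)*(-2 - 2))) = 2/(-4 + (9 + 2*(-4))) = 2/(-4 + (9 - 8)) = 2/(-4 + 1) = 2/(-3) = 2*(-1/3) = -2/3 ≈ -0.66667)
S(G, l) = 2 - G*l
S(-1*(-6), 1) + o = (2 - 1*(-1*(-6))*1) - 2/3 = (2 - 1*6*1) - 2/3 = (2 - 6) - 2/3 = -4 - 2/3 = -14/3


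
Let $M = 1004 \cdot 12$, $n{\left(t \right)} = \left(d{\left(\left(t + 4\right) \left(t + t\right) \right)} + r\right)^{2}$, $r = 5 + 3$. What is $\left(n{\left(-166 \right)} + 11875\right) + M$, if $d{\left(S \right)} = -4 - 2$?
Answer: $23927$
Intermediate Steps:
$r = 8$
$d{\left(S \right)} = -6$ ($d{\left(S \right)} = -4 - 2 = -6$)
$n{\left(t \right)} = 4$ ($n{\left(t \right)} = \left(-6 + 8\right)^{2} = 2^{2} = 4$)
$M = 12048$
$\left(n{\left(-166 \right)} + 11875\right) + M = \left(4 + 11875\right) + 12048 = 11879 + 12048 = 23927$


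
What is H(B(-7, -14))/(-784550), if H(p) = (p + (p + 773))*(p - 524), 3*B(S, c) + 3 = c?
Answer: 726173/1412190 ≈ 0.51422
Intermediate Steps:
B(S, c) = -1 + c/3
H(p) = (-524 + p)*(773 + 2*p) (H(p) = (p + (773 + p))*(-524 + p) = (773 + 2*p)*(-524 + p) = (-524 + p)*(773 + 2*p))
H(B(-7, -14))/(-784550) = (-405052 - 275*(-1 + (⅓)*(-14)) + 2*(-1 + (⅓)*(-14))²)/(-784550) = (-405052 - 275*(-1 - 14/3) + 2*(-1 - 14/3)²)*(-1/784550) = (-405052 - 275*(-17/3) + 2*(-17/3)²)*(-1/784550) = (-405052 + 4675/3 + 2*(289/9))*(-1/784550) = (-405052 + 4675/3 + 578/9)*(-1/784550) = -3630865/9*(-1/784550) = 726173/1412190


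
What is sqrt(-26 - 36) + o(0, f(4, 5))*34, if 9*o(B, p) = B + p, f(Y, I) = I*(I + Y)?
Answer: 170 + I*sqrt(62) ≈ 170.0 + 7.874*I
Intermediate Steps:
o(B, p) = B/9 + p/9 (o(B, p) = (B + p)/9 = B/9 + p/9)
sqrt(-26 - 36) + o(0, f(4, 5))*34 = sqrt(-26 - 36) + ((1/9)*0 + (5*(5 + 4))/9)*34 = sqrt(-62) + (0 + (5*9)/9)*34 = I*sqrt(62) + (0 + (1/9)*45)*34 = I*sqrt(62) + (0 + 5)*34 = I*sqrt(62) + 5*34 = I*sqrt(62) + 170 = 170 + I*sqrt(62)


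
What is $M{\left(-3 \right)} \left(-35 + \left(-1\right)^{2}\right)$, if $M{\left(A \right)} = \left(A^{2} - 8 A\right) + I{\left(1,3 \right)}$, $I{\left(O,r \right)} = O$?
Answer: $-1156$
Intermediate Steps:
$M{\left(A \right)} = 1 + A^{2} - 8 A$ ($M{\left(A \right)} = \left(A^{2} - 8 A\right) + 1 = 1 + A^{2} - 8 A$)
$M{\left(-3 \right)} \left(-35 + \left(-1\right)^{2}\right) = \left(1 + \left(-3\right)^{2} - -24\right) \left(-35 + \left(-1\right)^{2}\right) = \left(1 + 9 + 24\right) \left(-35 + 1\right) = 34 \left(-34\right) = -1156$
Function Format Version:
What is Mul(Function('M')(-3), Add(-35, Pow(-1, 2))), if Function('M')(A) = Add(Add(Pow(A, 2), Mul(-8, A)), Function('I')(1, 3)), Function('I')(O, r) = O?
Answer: -1156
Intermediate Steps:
Function('M')(A) = Add(1, Pow(A, 2), Mul(-8, A)) (Function('M')(A) = Add(Add(Pow(A, 2), Mul(-8, A)), 1) = Add(1, Pow(A, 2), Mul(-8, A)))
Mul(Function('M')(-3), Add(-35, Pow(-1, 2))) = Mul(Add(1, Pow(-3, 2), Mul(-8, -3)), Add(-35, Pow(-1, 2))) = Mul(Add(1, 9, 24), Add(-35, 1)) = Mul(34, -34) = -1156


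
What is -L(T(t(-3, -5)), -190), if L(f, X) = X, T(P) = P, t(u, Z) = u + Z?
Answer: 190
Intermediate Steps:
t(u, Z) = Z + u
-L(T(t(-3, -5)), -190) = -1*(-190) = 190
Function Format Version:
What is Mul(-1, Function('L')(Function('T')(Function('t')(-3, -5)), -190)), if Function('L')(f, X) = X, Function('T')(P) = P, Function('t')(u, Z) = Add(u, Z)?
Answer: 190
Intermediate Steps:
Function('t')(u, Z) = Add(Z, u)
Mul(-1, Function('L')(Function('T')(Function('t')(-3, -5)), -190)) = Mul(-1, -190) = 190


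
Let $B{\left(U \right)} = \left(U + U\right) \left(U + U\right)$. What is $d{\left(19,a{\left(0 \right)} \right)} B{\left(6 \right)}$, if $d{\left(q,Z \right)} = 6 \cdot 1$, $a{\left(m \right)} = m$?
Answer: $864$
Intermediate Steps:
$B{\left(U \right)} = 4 U^{2}$ ($B{\left(U \right)} = 2 U 2 U = 4 U^{2}$)
$d{\left(q,Z \right)} = 6$
$d{\left(19,a{\left(0 \right)} \right)} B{\left(6 \right)} = 6 \cdot 4 \cdot 6^{2} = 6 \cdot 4 \cdot 36 = 6 \cdot 144 = 864$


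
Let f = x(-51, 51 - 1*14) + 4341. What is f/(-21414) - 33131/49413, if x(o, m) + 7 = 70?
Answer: -22073383/25193571 ≈ -0.87615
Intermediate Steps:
x(o, m) = 63 (x(o, m) = -7 + 70 = 63)
f = 4404 (f = 63 + 4341 = 4404)
f/(-21414) - 33131/49413 = 4404/(-21414) - 33131/49413 = 4404*(-1/21414) - 33131*1/49413 = -734/3569 - 4733/7059 = -22073383/25193571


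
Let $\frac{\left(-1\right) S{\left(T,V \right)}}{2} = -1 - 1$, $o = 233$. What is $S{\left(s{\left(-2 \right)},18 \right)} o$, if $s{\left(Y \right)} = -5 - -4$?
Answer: $932$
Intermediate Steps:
$s{\left(Y \right)} = -1$ ($s{\left(Y \right)} = -5 + 4 = -1$)
$S{\left(T,V \right)} = 4$ ($S{\left(T,V \right)} = - 2 \left(-1 - 1\right) = \left(-2\right) \left(-2\right) = 4$)
$S{\left(s{\left(-2 \right)},18 \right)} o = 4 \cdot 233 = 932$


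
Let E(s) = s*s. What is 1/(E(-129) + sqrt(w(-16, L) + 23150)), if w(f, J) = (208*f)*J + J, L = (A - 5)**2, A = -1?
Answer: 16641/277019503 - I*sqrt(96622)/277019503 ≈ 6.0072e-5 - 1.1221e-6*I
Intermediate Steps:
L = 36 (L = (-1 - 5)**2 = (-6)**2 = 36)
E(s) = s**2
w(f, J) = J + 208*J*f (w(f, J) = 208*J*f + J = J + 208*J*f)
1/(E(-129) + sqrt(w(-16, L) + 23150)) = 1/((-129)**2 + sqrt(36*(1 + 208*(-16)) + 23150)) = 1/(16641 + sqrt(36*(1 - 3328) + 23150)) = 1/(16641 + sqrt(36*(-3327) + 23150)) = 1/(16641 + sqrt(-119772 + 23150)) = 1/(16641 + sqrt(-96622)) = 1/(16641 + I*sqrt(96622))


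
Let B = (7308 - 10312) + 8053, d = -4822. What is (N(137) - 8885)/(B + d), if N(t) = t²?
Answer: 9884/227 ≈ 43.542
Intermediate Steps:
B = 5049 (B = -3004 + 8053 = 5049)
(N(137) - 8885)/(B + d) = (137² - 8885)/(5049 - 4822) = (18769 - 8885)/227 = 9884*(1/227) = 9884/227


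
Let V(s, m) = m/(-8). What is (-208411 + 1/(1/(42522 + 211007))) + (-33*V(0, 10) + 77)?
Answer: 180945/4 ≈ 45236.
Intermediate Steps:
V(s, m) = -m/8 (V(s, m) = m*(-1/8) = -m/8)
(-208411 + 1/(1/(42522 + 211007))) + (-33*V(0, 10) + 77) = (-208411 + 1/(1/(42522 + 211007))) + (-(-33)*10/8 + 77) = (-208411 + 1/(1/253529)) + (-33*(-5/4) + 77) = (-208411 + 1/(1/253529)) + (165/4 + 77) = (-208411 + 253529) + 473/4 = 45118 + 473/4 = 180945/4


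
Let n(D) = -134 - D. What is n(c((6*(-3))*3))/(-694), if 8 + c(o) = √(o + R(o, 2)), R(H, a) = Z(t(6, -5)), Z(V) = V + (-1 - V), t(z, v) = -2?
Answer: 63/347 + I*√55/694 ≈ 0.18156 + 0.010686*I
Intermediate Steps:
Z(V) = -1
R(H, a) = -1
c(o) = -8 + √(-1 + o) (c(o) = -8 + √(o - 1) = -8 + √(-1 + o))
n(c((6*(-3))*3))/(-694) = (-134 - (-8 + √(-1 + (6*(-3))*3)))/(-694) = (-134 - (-8 + √(-1 - 18*3)))*(-1/694) = (-134 - (-8 + √(-1 - 54)))*(-1/694) = (-134 - (-8 + √(-55)))*(-1/694) = (-134 - (-8 + I*√55))*(-1/694) = (-134 + (8 - I*√55))*(-1/694) = (-126 - I*√55)*(-1/694) = 63/347 + I*√55/694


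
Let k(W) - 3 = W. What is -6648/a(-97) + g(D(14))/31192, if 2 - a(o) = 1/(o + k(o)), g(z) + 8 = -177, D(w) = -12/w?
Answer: -39606674311/11946536 ≈ -3315.3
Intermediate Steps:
k(W) = 3 + W
g(z) = -185 (g(z) = -8 - 177 = -185)
a(o) = 2 - 1/(3 + 2*o) (a(o) = 2 - 1/(o + (3 + o)) = 2 - 1/(3 + 2*o))
-6648/a(-97) + g(D(14))/31192 = -6648*(3 + 2*(-97))/(5 + 4*(-97)) - 185/31192 = -6648*(3 - 194)/(5 - 388) - 185*1/31192 = -6648/(-383/(-191)) - 185/31192 = -6648/((-1/191*(-383))) - 185/31192 = -6648/383/191 - 185/31192 = -6648*191/383 - 185/31192 = -1269768/383 - 185/31192 = -39606674311/11946536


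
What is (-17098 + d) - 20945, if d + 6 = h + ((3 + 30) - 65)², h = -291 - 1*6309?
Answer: -43625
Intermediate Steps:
h = -6600 (h = -291 - 6309 = -6600)
d = -5582 (d = -6 + (-6600 + ((3 + 30) - 65)²) = -6 + (-6600 + (33 - 65)²) = -6 + (-6600 + (-32)²) = -6 + (-6600 + 1024) = -6 - 5576 = -5582)
(-17098 + d) - 20945 = (-17098 - 5582) - 20945 = -22680 - 20945 = -43625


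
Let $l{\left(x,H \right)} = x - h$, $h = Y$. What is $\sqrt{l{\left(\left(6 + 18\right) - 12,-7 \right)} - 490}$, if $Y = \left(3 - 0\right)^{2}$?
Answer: $i \sqrt{487} \approx 22.068 i$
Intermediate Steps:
$Y = 9$ ($Y = \left(3 + 0\right)^{2} = 3^{2} = 9$)
$h = 9$
$l{\left(x,H \right)} = -9 + x$ ($l{\left(x,H \right)} = x - 9 = -9 + x$)
$\sqrt{l{\left(\left(6 + 18\right) - 12,-7 \right)} - 490} = \sqrt{\left(-9 + \left(\left(6 + 18\right) - 12\right)\right) - 490} = \sqrt{\left(-9 + \left(24 - 12\right)\right) - 490} = \sqrt{\left(-9 + 12\right) - 490} = \sqrt{3 - 490} = \sqrt{-487} = i \sqrt{487}$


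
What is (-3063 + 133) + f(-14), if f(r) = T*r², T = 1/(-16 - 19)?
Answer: -14678/5 ≈ -2935.6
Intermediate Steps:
T = -1/35 (T = 1/(-35) = -1/35 ≈ -0.028571)
f(r) = -r²/35
(-3063 + 133) + f(-14) = (-3063 + 133) - 1/35*(-14)² = -2930 - 1/35*196 = -2930 - 28/5 = -14678/5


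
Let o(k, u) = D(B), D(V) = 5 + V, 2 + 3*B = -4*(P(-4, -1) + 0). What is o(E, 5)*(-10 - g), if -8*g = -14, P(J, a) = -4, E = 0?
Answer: -1363/12 ≈ -113.58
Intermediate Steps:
B = 14/3 (B = -⅔ + (-4*(-4 + 0))/3 = -⅔ + (-4*(-4))/3 = -⅔ + (⅓)*16 = -⅔ + 16/3 = 14/3 ≈ 4.6667)
g = 7/4 (g = -⅛*(-14) = 7/4 ≈ 1.7500)
o(k, u) = 29/3 (o(k, u) = 5 + 14/3 = 29/3)
o(E, 5)*(-10 - g) = 29*(-10 - 1*7/4)/3 = 29*(-10 - 7/4)/3 = (29/3)*(-47/4) = -1363/12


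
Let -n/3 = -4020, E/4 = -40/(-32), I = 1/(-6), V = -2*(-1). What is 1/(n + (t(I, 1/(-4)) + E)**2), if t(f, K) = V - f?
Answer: 36/436009 ≈ 8.2567e-5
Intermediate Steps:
V = 2
I = -1/6 (I = 1*(-1/6) = -1/6 ≈ -0.16667)
t(f, K) = 2 - f
E = 5 (E = 4*(-40/(-32)) = 4*(-40*(-1/32)) = 4*(5/4) = 5)
n = 12060 (n = -3*(-4020) = 12060)
1/(n + (t(I, 1/(-4)) + E)**2) = 1/(12060 + ((2 - 1*(-1/6)) + 5)**2) = 1/(12060 + ((2 + 1/6) + 5)**2) = 1/(12060 + (13/6 + 5)**2) = 1/(12060 + (43/6)**2) = 1/(12060 + 1849/36) = 1/(436009/36) = 36/436009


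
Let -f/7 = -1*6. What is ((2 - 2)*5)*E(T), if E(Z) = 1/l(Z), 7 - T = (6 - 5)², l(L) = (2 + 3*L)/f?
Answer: 0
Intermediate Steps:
f = 42 (f = -(-7)*6 = -7*(-6) = 42)
l(L) = 1/21 + L/14 (l(L) = (2 + 3*L)/42 = (2 + 3*L)*(1/42) = 1/21 + L/14)
T = 6 (T = 7 - (6 - 5)² = 7 - 1*1² = 7 - 1*1 = 7 - 1 = 6)
E(Z) = 1/(1/21 + Z/14)
((2 - 2)*5)*E(T) = ((2 - 2)*5)*(42/(2 + 3*6)) = (0*5)*(42/(2 + 18)) = 0*(42/20) = 0*(42*(1/20)) = 0*(21/10) = 0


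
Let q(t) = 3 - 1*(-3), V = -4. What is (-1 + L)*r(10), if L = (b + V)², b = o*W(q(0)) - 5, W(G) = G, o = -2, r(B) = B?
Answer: 4400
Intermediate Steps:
q(t) = 6 (q(t) = 3 + 3 = 6)
b = -17 (b = -2*6 - 5 = -12 - 5 = -17)
L = 441 (L = (-17 - 4)² = (-21)² = 441)
(-1 + L)*r(10) = (-1 + 441)*10 = 440*10 = 4400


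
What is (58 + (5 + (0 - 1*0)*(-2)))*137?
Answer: 8631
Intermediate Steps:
(58 + (5 + (0 - 1*0)*(-2)))*137 = (58 + (5 + (0 + 0)*(-2)))*137 = (58 + (5 + 0*(-2)))*137 = (58 + (5 + 0))*137 = (58 + 5)*137 = 63*137 = 8631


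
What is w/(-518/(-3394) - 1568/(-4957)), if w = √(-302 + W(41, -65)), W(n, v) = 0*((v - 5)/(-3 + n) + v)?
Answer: 8412029*I*√302/3944759 ≈ 37.058*I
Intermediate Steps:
W(n, v) = 0 (W(n, v) = 0*((-5 + v)/(-3 + n) + v) = 0*(v + (-5 + v)/(-3 + n)) = 0)
w = I*√302 (w = √(-302 + 0) = √(-302) = I*√302 ≈ 17.378*I)
w/(-518/(-3394) - 1568/(-4957)) = (I*√302)/(-518/(-3394) - 1568/(-4957)) = (I*√302)/(-518*(-1/3394) - 1568*(-1/4957)) = (I*√302)/(259/1697 + 1568/4957) = (I*√302)/(3944759/8412029) = (I*√302)*(8412029/3944759) = 8412029*I*√302/3944759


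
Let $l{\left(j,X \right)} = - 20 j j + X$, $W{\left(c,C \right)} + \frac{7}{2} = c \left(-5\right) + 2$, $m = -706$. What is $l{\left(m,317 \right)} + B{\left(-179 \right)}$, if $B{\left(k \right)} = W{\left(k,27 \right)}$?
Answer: $- \frac{19935019}{2} \approx -9.9675 \cdot 10^{6}$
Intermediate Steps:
$W{\left(c,C \right)} = - \frac{3}{2} - 5 c$ ($W{\left(c,C \right)} = - \frac{7}{2} + \left(c \left(-5\right) + 2\right) = - \frac{7}{2} - \left(-2 + 5 c\right) = - \frac{3}{2} - 5 c$)
$B{\left(k \right)} = - \frac{3}{2} - 5 k$
$l{\left(j,X \right)} = X - 20 j^{2}$ ($l{\left(j,X \right)} = - 20 j^{2} + X = X - 20 j^{2}$)
$l{\left(m,317 \right)} + B{\left(-179 \right)} = \left(317 - 20 \left(-706\right)^{2}\right) - - \frac{1787}{2} = \left(317 - 9968720\right) + \left(- \frac{3}{2} + 895\right) = \left(317 - 9968720\right) + \frac{1787}{2} = -9968403 + \frac{1787}{2} = - \frac{19935019}{2}$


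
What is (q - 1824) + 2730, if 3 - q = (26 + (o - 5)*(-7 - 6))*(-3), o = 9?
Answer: 831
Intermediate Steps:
q = -75 (q = 3 - (26 + (9 - 5)*(-7 - 6))*(-3) = 3 - (26 + 4*(-13))*(-3) = 3 - (26 - 52)*(-3) = 3 - (-26)*(-3) = 3 - 1*78 = 3 - 78 = -75)
(q - 1824) + 2730 = (-75 - 1824) + 2730 = -1899 + 2730 = 831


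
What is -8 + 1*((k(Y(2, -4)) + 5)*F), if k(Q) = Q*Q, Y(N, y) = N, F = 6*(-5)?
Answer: -278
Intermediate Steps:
F = -30
k(Q) = Q²
-8 + 1*((k(Y(2, -4)) + 5)*F) = -8 + 1*((2² + 5)*(-30)) = -8 + 1*((4 + 5)*(-30)) = -8 + 1*(9*(-30)) = -8 + 1*(-270) = -8 - 270 = -278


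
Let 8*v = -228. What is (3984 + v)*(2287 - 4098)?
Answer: -14326821/2 ≈ -7.1634e+6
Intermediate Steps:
v = -57/2 (v = (1/8)*(-228) = -57/2 ≈ -28.500)
(3984 + v)*(2287 - 4098) = (3984 - 57/2)*(2287 - 4098) = (7911/2)*(-1811) = -14326821/2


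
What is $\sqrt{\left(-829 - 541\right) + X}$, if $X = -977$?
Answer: $i \sqrt{2347} \approx 48.446 i$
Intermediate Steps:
$\sqrt{\left(-829 - 541\right) + X} = \sqrt{\left(-829 - 541\right) - 977} = \sqrt{-1370 - 977} = \sqrt{-2347} = i \sqrt{2347}$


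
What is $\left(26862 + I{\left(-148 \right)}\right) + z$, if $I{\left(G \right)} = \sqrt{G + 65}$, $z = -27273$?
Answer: $-411 + i \sqrt{83} \approx -411.0 + 9.1104 i$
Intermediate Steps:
$I{\left(G \right)} = \sqrt{65 + G}$
$\left(26862 + I{\left(-148 \right)}\right) + z = \left(26862 + \sqrt{65 - 148}\right) - 27273 = \left(26862 + \sqrt{-83}\right) - 27273 = \left(26862 + i \sqrt{83}\right) - 27273 = -411 + i \sqrt{83}$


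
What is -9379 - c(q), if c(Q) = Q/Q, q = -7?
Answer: -9380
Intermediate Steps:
c(Q) = 1
-9379 - c(q) = -9379 - 1*1 = -9379 - 1 = -9380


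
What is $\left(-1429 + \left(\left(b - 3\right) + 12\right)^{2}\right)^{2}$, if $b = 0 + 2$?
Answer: $1710864$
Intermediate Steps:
$b = 2$
$\left(-1429 + \left(\left(b - 3\right) + 12\right)^{2}\right)^{2} = \left(-1429 + \left(\left(2 - 3\right) + 12\right)^{2}\right)^{2} = \left(-1429 + \left(-1 + 12\right)^{2}\right)^{2} = \left(-1429 + 11^{2}\right)^{2} = \left(-1429 + 121\right)^{2} = \left(-1308\right)^{2} = 1710864$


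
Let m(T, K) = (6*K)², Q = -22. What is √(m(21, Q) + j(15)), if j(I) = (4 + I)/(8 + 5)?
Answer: √2944903/13 ≈ 132.01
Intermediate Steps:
j(I) = 4/13 + I/13 (j(I) = (4 + I)/13 = (4 + I)*(1/13) = 4/13 + I/13)
m(T, K) = 36*K²
√(m(21, Q) + j(15)) = √(36*(-22)² + (4/13 + (1/13)*15)) = √(36*484 + (4/13 + 15/13)) = √(17424 + 19/13) = √(226531/13) = √2944903/13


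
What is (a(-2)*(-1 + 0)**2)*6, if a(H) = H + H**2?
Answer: 12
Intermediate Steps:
(a(-2)*(-1 + 0)**2)*6 = ((-2*(1 - 2))*(-1 + 0)**2)*6 = (-2*(-1)*(-1)**2)*6 = (2*1)*6 = 2*6 = 12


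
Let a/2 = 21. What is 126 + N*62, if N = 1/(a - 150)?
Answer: 6773/54 ≈ 125.43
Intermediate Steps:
a = 42 (a = 2*21 = 42)
N = -1/108 (N = 1/(42 - 150) = 1/(-108) = -1/108 ≈ -0.0092593)
126 + N*62 = 126 - 1/108*62 = 126 - 31/54 = 6773/54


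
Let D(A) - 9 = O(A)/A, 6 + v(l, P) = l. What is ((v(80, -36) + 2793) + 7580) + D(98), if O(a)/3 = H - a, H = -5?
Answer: 1024379/98 ≈ 10453.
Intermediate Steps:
O(a) = -15 - 3*a (O(a) = 3*(-5 - a) = -15 - 3*a)
v(l, P) = -6 + l
D(A) = 9 + (-15 - 3*A)/A
((v(80, -36) + 2793) + 7580) + D(98) = (((-6 + 80) + 2793) + 7580) + (6 - 15/98) = ((74 + 2793) + 7580) + (6 - 15*1/98) = (2867 + 7580) + (6 - 15/98) = 10447 + 573/98 = 1024379/98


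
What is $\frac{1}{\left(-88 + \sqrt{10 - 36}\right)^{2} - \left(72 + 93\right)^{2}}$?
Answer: $\frac{i}{- 19507 i + 176 \sqrt{26}} \approx -5.1155 \cdot 10^{-5} + 2.3534 \cdot 10^{-6} i$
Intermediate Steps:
$\frac{1}{\left(-88 + \sqrt{10 - 36}\right)^{2} - \left(72 + 93\right)^{2}} = \frac{1}{\left(-88 + \sqrt{-26}\right)^{2} - 165^{2}} = \frac{1}{\left(-88 + i \sqrt{26}\right)^{2} - 27225} = \frac{1}{-27225 + \left(-88 + i \sqrt{26}\right)^{2}}$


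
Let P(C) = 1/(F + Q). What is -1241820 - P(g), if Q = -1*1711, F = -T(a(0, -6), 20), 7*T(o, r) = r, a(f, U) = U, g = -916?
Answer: -14898114533/11997 ≈ -1.2418e+6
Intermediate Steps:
T(o, r) = r/7
F = -20/7 ≈ -2.8571
Q = -1711
P(C) = -7/11997 (P(C) = 1/(-20/7 - 1711) = 1/(-11997/7) = -7/11997)
-1241820 - P(g) = -1241820 - 1*(-7/11997) = -1241820 + 7/11997 = -14898114533/11997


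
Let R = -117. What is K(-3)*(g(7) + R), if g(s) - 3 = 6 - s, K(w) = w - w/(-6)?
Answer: 805/2 ≈ 402.50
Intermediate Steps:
K(w) = 7*w/6 (K(w) = w - w*(-1)/6 = w - (-1)*w/6 = w + w/6 = 7*w/6)
g(s) = 9 - s (g(s) = 3 + (6 - s) = 9 - s)
K(-3)*(g(7) + R) = ((7/6)*(-3))*((9 - 1*7) - 117) = -7*((9 - 7) - 117)/2 = -7*(2 - 117)/2 = -7/2*(-115) = 805/2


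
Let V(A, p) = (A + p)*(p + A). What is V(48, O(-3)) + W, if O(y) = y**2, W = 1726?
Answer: 4975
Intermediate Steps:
V(A, p) = (A + p)**2 (V(A, p) = (A + p)*(A + p) = (A + p)**2)
V(48, O(-3)) + W = (48 + (-3)**2)**2 + 1726 = (48 + 9)**2 + 1726 = 57**2 + 1726 = 3249 + 1726 = 4975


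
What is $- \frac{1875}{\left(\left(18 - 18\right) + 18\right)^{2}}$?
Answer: $- \frac{625}{108} \approx -5.787$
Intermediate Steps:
$- \frac{1875}{\left(\left(18 - 18\right) + 18\right)^{2}} = - \frac{1875}{\left(0 + 18\right)^{2}} = - \frac{1875}{18^{2}} = - \frac{1875}{324} = \left(-1875\right) \frac{1}{324} = - \frac{625}{108}$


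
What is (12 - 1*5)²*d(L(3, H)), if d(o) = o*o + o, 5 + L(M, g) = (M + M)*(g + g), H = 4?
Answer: 92708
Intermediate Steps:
L(M, g) = -5 + 4*M*g (L(M, g) = -5 + (M + M)*(g + g) = -5 + (2*M)*(2*g) = -5 + 4*M*g)
d(o) = o + o² (d(o) = o² + o = o + o²)
(12 - 1*5)²*d(L(3, H)) = (12 - 1*5)²*((-5 + 4*3*4)*(1 + (-5 + 4*3*4))) = (12 - 5)²*((-5 + 48)*(1 + (-5 + 48))) = 7²*(43*(1 + 43)) = 49*(43*44) = 49*1892 = 92708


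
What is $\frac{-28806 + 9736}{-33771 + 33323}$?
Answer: $\frac{9535}{224} \approx 42.567$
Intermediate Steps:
$\frac{-28806 + 9736}{-33771 + 33323} = - \frac{19070}{-448} = \left(-19070\right) \left(- \frac{1}{448}\right) = \frac{9535}{224}$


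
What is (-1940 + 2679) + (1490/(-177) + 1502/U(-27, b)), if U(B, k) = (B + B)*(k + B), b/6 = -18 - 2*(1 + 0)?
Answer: 171125408/234171 ≈ 730.77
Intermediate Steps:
b = -120 (b = 6*(-18 - 2*(1 + 0)) = 6*(-18 - 2*1) = 6*(-18 - 2) = 6*(-20) = -120)
U(B, k) = 2*B*(B + k) (U(B, k) = (2*B)*(B + k) = 2*B*(B + k))
(-1940 + 2679) + (1490/(-177) + 1502/U(-27, b)) = (-1940 + 2679) + (1490/(-177) + 1502/((2*(-27)*(-27 - 120)))) = 739 + (1490*(-1/177) + 1502/((2*(-27)*(-147)))) = 739 + (-1490/177 + 1502/7938) = 739 + (-1490/177 + 1502*(1/7938)) = 739 + (-1490/177 + 751/3969) = 739 - 1926961/234171 = 171125408/234171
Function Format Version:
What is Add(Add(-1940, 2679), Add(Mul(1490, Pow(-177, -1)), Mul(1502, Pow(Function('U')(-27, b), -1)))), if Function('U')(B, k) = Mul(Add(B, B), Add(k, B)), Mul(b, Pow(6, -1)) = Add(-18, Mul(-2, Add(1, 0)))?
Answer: Rational(171125408, 234171) ≈ 730.77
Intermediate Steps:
b = -120 (b = Mul(6, Add(-18, Mul(-2, Add(1, 0)))) = Mul(6, Add(-18, Mul(-2, 1))) = Mul(6, Add(-18, -2)) = Mul(6, -20) = -120)
Function('U')(B, k) = Mul(2, B, Add(B, k)) (Function('U')(B, k) = Mul(Mul(2, B), Add(B, k)) = Mul(2, B, Add(B, k)))
Add(Add(-1940, 2679), Add(Mul(1490, Pow(-177, -1)), Mul(1502, Pow(Function('U')(-27, b), -1)))) = Add(Add(-1940, 2679), Add(Mul(1490, Pow(-177, -1)), Mul(1502, Pow(Mul(2, -27, Add(-27, -120)), -1)))) = Add(739, Add(Mul(1490, Rational(-1, 177)), Mul(1502, Pow(Mul(2, -27, -147), -1)))) = Add(739, Add(Rational(-1490, 177), Mul(1502, Pow(7938, -1)))) = Add(739, Add(Rational(-1490, 177), Mul(1502, Rational(1, 7938)))) = Add(739, Add(Rational(-1490, 177), Rational(751, 3969))) = Add(739, Rational(-1926961, 234171)) = Rational(171125408, 234171)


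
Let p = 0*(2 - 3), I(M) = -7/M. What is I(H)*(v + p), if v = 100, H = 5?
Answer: -140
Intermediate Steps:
p = 0 (p = 0*(-1) = 0)
I(H)*(v + p) = (-7/5)*(100 + 0) = -7*⅕*100 = -7/5*100 = -140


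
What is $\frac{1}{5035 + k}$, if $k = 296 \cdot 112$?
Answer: $\frac{1}{38187} \approx 2.6187 \cdot 10^{-5}$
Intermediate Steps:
$k = 33152$
$\frac{1}{5035 + k} = \frac{1}{5035 + 33152} = \frac{1}{38187}$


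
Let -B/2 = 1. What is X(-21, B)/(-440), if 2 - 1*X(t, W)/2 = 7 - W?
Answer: 7/220 ≈ 0.031818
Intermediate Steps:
B = -2 (B = -2*1 = -2)
X(t, W) = -10 + 2*W (X(t, W) = 4 - 2*(7 - W) = 4 + (-14 + 2*W) = -10 + 2*W)
X(-21, B)/(-440) = (-10 + 2*(-2))/(-440) = (-10 - 4)*(-1/440) = -14*(-1/440) = 7/220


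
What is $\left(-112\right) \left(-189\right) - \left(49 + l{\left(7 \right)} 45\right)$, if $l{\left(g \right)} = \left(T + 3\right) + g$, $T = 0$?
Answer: $20669$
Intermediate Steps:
$l{\left(g \right)} = 3 + g$ ($l{\left(g \right)} = \left(0 + 3\right) + g = 3 + g$)
$\left(-112\right) \left(-189\right) - \left(49 + l{\left(7 \right)} 45\right) = \left(-112\right) \left(-189\right) - \left(49 + \left(3 + 7\right) 45\right) = 21168 - \left(49 + 10 \cdot 45\right) = 21168 - \left(49 + 450\right) = 21168 - 499 = 20669$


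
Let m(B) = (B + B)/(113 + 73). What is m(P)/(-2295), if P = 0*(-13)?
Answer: 0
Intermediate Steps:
P = 0
m(B) = B/93 (m(B) = (2*B)/186 = (2*B)*(1/186) = B/93)
m(P)/(-2295) = ((1/93)*0)/(-2295) = 0*(-1/2295) = 0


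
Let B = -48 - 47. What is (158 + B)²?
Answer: 3969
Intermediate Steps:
B = -95
(158 + B)² = (158 - 95)² = 63² = 3969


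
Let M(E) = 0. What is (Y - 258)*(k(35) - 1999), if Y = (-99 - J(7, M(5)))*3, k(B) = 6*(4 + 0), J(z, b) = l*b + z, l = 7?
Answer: 1137600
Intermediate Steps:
J(z, b) = z + 7*b (J(z, b) = 7*b + z = z + 7*b)
k(B) = 24 (k(B) = 6*4 = 24)
Y = -318 (Y = (-99 - (7 + 7*0))*3 = (-99 - (7 + 0))*3 = (-99 - 1*7)*3 = (-99 - 7)*3 = -106*3 = -318)
(Y - 258)*(k(35) - 1999) = (-318 - 258)*(24 - 1999) = -576*(-1975) = 1137600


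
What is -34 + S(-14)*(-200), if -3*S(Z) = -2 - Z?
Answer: 766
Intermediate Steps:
S(Z) = 2/3 + Z/3 (S(Z) = -(-2 - Z)/3 = 2/3 + Z/3)
-34 + S(-14)*(-200) = -34 + (2/3 + (1/3)*(-14))*(-200) = -34 + (2/3 - 14/3)*(-200) = -34 - 4*(-200) = -34 + 800 = 766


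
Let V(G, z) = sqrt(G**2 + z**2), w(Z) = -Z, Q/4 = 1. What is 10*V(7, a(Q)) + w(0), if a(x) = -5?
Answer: 10*sqrt(74) ≈ 86.023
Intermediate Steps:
Q = 4 (Q = 4*1 = 4)
10*V(7, a(Q)) + w(0) = 10*sqrt(7**2 + (-5)**2) - 1*0 = 10*sqrt(49 + 25) + 0 = 10*sqrt(74) + 0 = 10*sqrt(74)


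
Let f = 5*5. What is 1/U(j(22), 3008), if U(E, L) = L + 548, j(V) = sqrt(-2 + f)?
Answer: 1/3556 ≈ 0.00028121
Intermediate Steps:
f = 25
j(V) = sqrt(23) (j(V) = sqrt(-2 + 25) = sqrt(23))
U(E, L) = 548 + L
1/U(j(22), 3008) = 1/(548 + 3008) = 1/3556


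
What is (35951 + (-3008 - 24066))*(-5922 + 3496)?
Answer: -21535602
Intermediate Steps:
(35951 + (-3008 - 24066))*(-5922 + 3496) = (35951 - 27074)*(-2426) = 8877*(-2426) = -21535602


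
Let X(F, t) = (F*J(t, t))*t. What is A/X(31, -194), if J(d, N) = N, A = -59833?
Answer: -59833/1166716 ≈ -0.051283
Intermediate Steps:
X(F, t) = F*t² (X(F, t) = (F*t)*t = F*t²)
A/X(31, -194) = -59833/(31*(-194)²) = -59833/(31*37636) = -59833/1166716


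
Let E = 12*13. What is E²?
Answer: 24336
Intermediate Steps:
E = 156
E² = 156² = 24336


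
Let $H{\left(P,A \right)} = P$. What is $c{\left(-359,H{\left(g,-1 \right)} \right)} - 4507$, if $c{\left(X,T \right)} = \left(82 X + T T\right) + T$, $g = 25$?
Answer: $-33295$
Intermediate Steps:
$c{\left(X,T \right)} = T + T^{2} + 82 X$ ($c{\left(X,T \right)} = \left(82 X + T^{2}\right) + T = \left(T^{2} + 82 X\right) + T = T + T^{2} + 82 X$)
$c{\left(-359,H{\left(g,-1 \right)} \right)} - 4507 = \left(25 + 25^{2} + 82 \left(-359\right)\right) - 4507 = \left(25 + 625 - 29438\right) - 4507 = -28788 - 4507 = -33295$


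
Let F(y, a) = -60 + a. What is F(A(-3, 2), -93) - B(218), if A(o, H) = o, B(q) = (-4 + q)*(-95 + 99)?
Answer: -1009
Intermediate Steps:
B(q) = -16 + 4*q (B(q) = (-4 + q)*4 = -16 + 4*q)
F(A(-3, 2), -93) - B(218) = (-60 - 93) - (-16 + 4*218) = -153 - (-16 + 872) = -153 - 1*856 = -153 - 856 = -1009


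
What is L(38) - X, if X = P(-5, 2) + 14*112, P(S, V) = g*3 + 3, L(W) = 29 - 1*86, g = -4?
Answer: -1616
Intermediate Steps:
L(W) = -57 (L(W) = 29 - 86 = -57)
P(S, V) = -9 (P(S, V) = -4*3 + 3 = -12 + 3 = -9)
X = 1559 (X = -9 + 14*112 = -9 + 1568 = 1559)
L(38) - X = -57 - 1*1559 = -57 - 1559 = -1616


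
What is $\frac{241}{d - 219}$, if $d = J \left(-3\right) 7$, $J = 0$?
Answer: $- \frac{241}{219} \approx -1.1005$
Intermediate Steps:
$d = 0$ ($d = 0 \left(-3\right) 7 = 0 \cdot 7 = 0$)
$\frac{241}{d - 219} = \frac{241}{0 - 219} = \frac{241}{-219} = 241 \left(- \frac{1}{219}\right) = - \frac{241}{219}$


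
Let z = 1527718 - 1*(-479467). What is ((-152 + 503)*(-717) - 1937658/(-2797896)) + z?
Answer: 818626454631/466316 ≈ 1.7555e+6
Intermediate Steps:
z = 2007185 (z = 1527718 + 479467 = 2007185)
((-152 + 503)*(-717) - 1937658/(-2797896)) + z = ((-152 + 503)*(-717) - 1937658/(-2797896)) + 2007185 = (351*(-717) - 1937658*(-1/2797896)) + 2007185 = (-251667 + 322943/466316) + 2007185 = -117356025829/466316 + 2007185 = 818626454631/466316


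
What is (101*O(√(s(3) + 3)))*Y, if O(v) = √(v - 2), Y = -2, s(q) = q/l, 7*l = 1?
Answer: -202*√(-2 + 2*√6) ≈ -343.93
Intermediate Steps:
l = ⅐ (l = (⅐)*1 = ⅐ ≈ 0.14286)
s(q) = 7*q (s(q) = q/(⅐) = q*7 = 7*q)
O(v) = √(-2 + v)
(101*O(√(s(3) + 3)))*Y = (101*√(-2 + √(7*3 + 3)))*(-2) = (101*√(-2 + √(21 + 3)))*(-2) = (101*√(-2 + √24))*(-2) = (101*√(-2 + 2*√6))*(-2) = -202*√(-2 + 2*√6)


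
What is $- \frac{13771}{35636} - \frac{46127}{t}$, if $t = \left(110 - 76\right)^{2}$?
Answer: $- \frac{207462631}{5149402} \approx -40.289$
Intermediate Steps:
$t = 1156$ ($t = 34^{2} = 1156$)
$- \frac{13771}{35636} - \frac{46127}{t} = - \frac{13771}{35636} - \frac{46127}{1156} = - \frac{207462631}{5149402}$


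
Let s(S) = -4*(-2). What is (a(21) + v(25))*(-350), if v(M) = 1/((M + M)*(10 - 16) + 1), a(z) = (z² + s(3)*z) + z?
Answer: -65929150/299 ≈ -2.2050e+5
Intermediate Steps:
s(S) = 8
a(z) = z² + 9*z (a(z) = (z² + 8*z) + z = z² + 9*z)
v(M) = 1/(1 - 12*M) (v(M) = 1/((2*M)*(-6) + 1) = 1/(-12*M + 1) = 1/(1 - 12*M))
(a(21) + v(25))*(-350) = (21*(9 + 21) - 1/(-1 + 12*25))*(-350) = (21*30 - 1/(-1 + 300))*(-350) = (630 - 1/299)*(-350) = (188369/299)*(-350) = -65929150/299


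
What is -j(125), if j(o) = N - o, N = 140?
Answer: -15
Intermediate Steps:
j(o) = 140 - o
-j(125) = -(140 - 1*125) = -(140 - 125) = -1*15 = -15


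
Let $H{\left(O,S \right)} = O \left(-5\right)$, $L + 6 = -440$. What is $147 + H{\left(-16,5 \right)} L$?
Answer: $-35533$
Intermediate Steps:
$L = -446$ ($L = -6 - 440 = -446$)
$H{\left(O,S \right)} = - 5 O$
$147 + H{\left(-16,5 \right)} L = 147 + \left(-5\right) \left(-16\right) \left(-446\right) = 147 + 80 \left(-446\right) = 147 - 35680 = -35533$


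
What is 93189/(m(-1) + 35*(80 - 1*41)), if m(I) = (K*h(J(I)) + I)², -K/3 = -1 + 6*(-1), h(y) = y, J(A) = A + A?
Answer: 93189/3214 ≈ 28.995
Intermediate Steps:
J(A) = 2*A
K = 21 (K = -3*(-1 + 6*(-1)) = -3*(-1 - 6) = -3*(-7) = 21)
m(I) = 1849*I² (m(I) = (21*(2*I) + I)² = (42*I + I)² = (43*I)² = 1849*I²)
93189/(m(-1) + 35*(80 - 1*41)) = 93189/(1849*(-1)² + 35*(80 - 1*41)) = 93189/(1849*1 + 35*(80 - 41)) = 93189/(1849 + 35*39) = 93189/(1849 + 1365) = 93189/3214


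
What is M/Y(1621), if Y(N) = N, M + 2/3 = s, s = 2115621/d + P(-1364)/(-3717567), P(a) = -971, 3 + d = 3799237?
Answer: -1547286092131/22894853155702038 ≈ -6.7582e-5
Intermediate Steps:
d = 3799234 (d = -3 + 3799237 = 3799234)
s = 7868651870321/14123906943678 (s = 2115621/3799234 - 971/(-3717567) = 2115621*(1/3799234) - 971*(-1/3717567) = 2115621/3799234 + 971/3717567 = 7868651870321/14123906943678 ≈ 0.55712)
M = -1547286092131/14123906943678 (M = -2/3 + 7868651870321/14123906943678 = -1547286092131/14123906943678 ≈ -0.10955)
M/Y(1621) = -1547286092131/14123906943678/1621 = -1547286092131/14123906943678*1/1621 = -1547286092131/22894853155702038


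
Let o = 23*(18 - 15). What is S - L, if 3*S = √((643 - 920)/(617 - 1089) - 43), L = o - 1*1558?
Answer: 1489 + I*√2362242/708 ≈ 1489.0 + 2.1708*I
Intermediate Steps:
o = 69 (o = 23*3 = 69)
L = -1489 (L = 69 - 1*1558 = 69 - 1558 = -1489)
S = I*√2362242/708 (S = √((643 - 920)/(617 - 1089) - 43)/3 = √(-277/(-472) - 43)/3 = √(-277*(-1/472) - 43)/3 = √(277/472 - 43)/3 = √(-20019/472)/3 = (I*√2362242/236)/3 = I*√2362242/708 ≈ 2.1708*I)
S - L = I*√2362242/708 - 1*(-1489) = I*√2362242/708 + 1489 = 1489 + I*√2362242/708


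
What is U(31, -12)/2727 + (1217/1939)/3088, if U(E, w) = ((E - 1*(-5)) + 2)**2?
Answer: 8649459367/16328272464 ≈ 0.52972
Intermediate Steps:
U(E, w) = (7 + E)**2 (U(E, w) = ((E + 5) + 2)**2 = ((5 + E) + 2)**2 = (7 + E)**2)
U(31, -12)/2727 + (1217/1939)/3088 = (7 + 31)**2/2727 + (1217/1939)/3088 = 38**2*(1/2727) + (1217*(1/1939))*(1/3088) = 1444*(1/2727) + (1217/1939)*(1/3088) = 1444/2727 + 1217/5987632 = 8649459367/16328272464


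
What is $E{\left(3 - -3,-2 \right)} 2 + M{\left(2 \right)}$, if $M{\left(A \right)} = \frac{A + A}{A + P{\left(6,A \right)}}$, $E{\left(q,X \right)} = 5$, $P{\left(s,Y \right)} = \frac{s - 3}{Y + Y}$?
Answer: $\frac{126}{11} \approx 11.455$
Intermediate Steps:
$P{\left(s,Y \right)} = \frac{-3 + s}{2 Y}$
$M{\left(A \right)} = \frac{2 A}{A + \frac{3}{2 A}}$ ($M{\left(A \right)} = \frac{A + A}{A + \frac{-3 + 6}{2 A}} = \frac{2 A}{A + \frac{1}{2} \frac{1}{A} 3} = \frac{2 A}{A + \frac{3}{2 A}}$)
$E{\left(3 - -3,-2 \right)} 2 + M{\left(2 \right)} = 5 \cdot 2 + \frac{4 \cdot 2^{2}}{3 + 2 \cdot 2^{2}} = 10 + 4 \cdot 4 \frac{1}{3 + 2 \cdot 4} = 10 + 4 \cdot 4 \frac{1}{3 + 8} = 10 + 4 \cdot 4 \cdot \frac{1}{11} = 10 + \frac{16}{11} = \frac{126}{11}$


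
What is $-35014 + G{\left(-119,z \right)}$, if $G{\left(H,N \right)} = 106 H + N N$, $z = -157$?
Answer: $-22979$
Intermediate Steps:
$G{\left(H,N \right)} = N^{2} + 106 H$ ($G{\left(H,N \right)} = 106 H + N^{2} = N^{2} + 106 H$)
$-35014 + G{\left(-119,z \right)} = -35014 + \left(\left(-157\right)^{2} + 106 \left(-119\right)\right) = -35014 + \left(24649 - 12614\right) = -35014 + 12035 = -22979$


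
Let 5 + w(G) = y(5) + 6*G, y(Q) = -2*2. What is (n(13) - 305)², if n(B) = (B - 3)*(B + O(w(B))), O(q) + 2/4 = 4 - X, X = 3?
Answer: 28900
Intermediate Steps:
y(Q) = -4
w(G) = -9 + 6*G (w(G) = -5 + (-4 + 6*G) = -9 + 6*G)
O(q) = ½ (O(q) = -½ + (4 - 1*3) = -½ + (4 - 3) = -½ + 1 = ½)
n(B) = (½ + B)*(-3 + B) (n(B) = (B - 3)*(B + ½) = (-3 + B)*(½ + B) = (½ + B)*(-3 + B))
(n(13) - 305)² = ((-3/2 + 13² - 5/2*13) - 305)² = ((-3/2 + 169 - 65/2) - 305)² = (135 - 305)² = (-170)² = 28900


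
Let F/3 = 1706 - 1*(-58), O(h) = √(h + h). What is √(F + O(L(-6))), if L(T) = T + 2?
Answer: √(5292 + 2*I*√2) ≈ 72.746 + 0.0194*I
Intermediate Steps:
L(T) = 2 + T
O(h) = √2*√h (O(h) = √(2*h) = √2*√h)
F = 5292 (F = 3*(1706 - 1*(-58)) = 3*(1706 + 58) = 3*1764 = 5292)
√(F + O(L(-6))) = √(5292 + √2*√(2 - 6)) = √(5292 + √2*√(-4)) = √(5292 + √2*(2*I)) = √(5292 + 2*I*√2)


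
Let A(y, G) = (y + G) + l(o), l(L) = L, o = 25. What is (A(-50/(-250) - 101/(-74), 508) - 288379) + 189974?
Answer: -36212061/370 ≈ -97870.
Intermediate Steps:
A(y, G) = 25 + G + y (A(y, G) = (y + G) + 25 = (G + y) + 25 = 25 + G + y)
(A(-50/(-250) - 101/(-74), 508) - 288379) + 189974 = ((25 + 508 + (-50/(-250) - 101/(-74))) - 288379) + 189974 = ((25 + 508 + (-50*(-1/250) - 101*(-1/74))) - 288379) + 189974 = ((25 + 508 + (⅕ + 101/74)) - 288379) + 189974 = ((25 + 508 + 579/370) - 288379) + 189974 = (197789/370 - 288379) + 189974 = -106502441/370 + 189974 = -36212061/370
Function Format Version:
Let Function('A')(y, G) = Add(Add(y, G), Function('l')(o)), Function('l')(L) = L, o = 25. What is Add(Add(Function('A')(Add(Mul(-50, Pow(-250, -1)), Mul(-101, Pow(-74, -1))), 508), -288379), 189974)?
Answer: Rational(-36212061, 370) ≈ -97870.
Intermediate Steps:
Function('A')(y, G) = Add(25, G, y) (Function('A')(y, G) = Add(Add(y, G), 25) = Add(Add(G, y), 25) = Add(25, G, y))
Add(Add(Function('A')(Add(Mul(-50, Pow(-250, -1)), Mul(-101, Pow(-74, -1))), 508), -288379), 189974) = Add(Add(Add(25, 508, Add(Mul(-50, Pow(-250, -1)), Mul(-101, Pow(-74, -1)))), -288379), 189974) = Add(Add(Add(25, 508, Add(Mul(-50, Rational(-1, 250)), Mul(-101, Rational(-1, 74)))), -288379), 189974) = Add(Add(Add(25, 508, Add(Rational(1, 5), Rational(101, 74))), -288379), 189974) = Add(Add(Add(25, 508, Rational(579, 370)), -288379), 189974) = Add(Add(Rational(197789, 370), -288379), 189974) = Add(Rational(-106502441, 370), 189974) = Rational(-36212061, 370)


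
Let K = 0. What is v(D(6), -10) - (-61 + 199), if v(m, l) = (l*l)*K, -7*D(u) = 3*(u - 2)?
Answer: -138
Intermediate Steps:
D(u) = 6/7 - 3*u/7 (D(u) = -3*(u - 2)/7 = -3*(-2 + u)/7 = -(-6 + 3*u)/7 = 6/7 - 3*u/7)
v(m, l) = 0 (v(m, l) = (l*l)*0 = l²*0 = 0)
v(D(6), -10) - (-61 + 199) = 0 - (-61 + 199) = 0 - 1*138 = 0 - 138 = -138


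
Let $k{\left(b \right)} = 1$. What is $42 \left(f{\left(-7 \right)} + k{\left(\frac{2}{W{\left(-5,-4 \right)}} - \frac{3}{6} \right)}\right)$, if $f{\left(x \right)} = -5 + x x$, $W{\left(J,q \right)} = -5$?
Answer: $1890$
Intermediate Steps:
$f{\left(x \right)} = -5 + x^{2}$
$42 \left(f{\left(-7 \right)} + k{\left(\frac{2}{W{\left(-5,-4 \right)}} - \frac{3}{6} \right)}\right) = 42 \left(\left(-5 + \left(-7\right)^{2}\right) + 1\right) = 42 \left(\left(-5 + 49\right) + 1\right) = 42 \left(44 + 1\right) = 42 \cdot 45 = 1890$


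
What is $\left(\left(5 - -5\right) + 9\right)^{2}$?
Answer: $361$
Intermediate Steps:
$\left(\left(5 - -5\right) + 9\right)^{2} = \left(\left(5 + 5\right) + 9\right)^{2} = \left(10 + 9\right)^{2} = 19^{2} = 361$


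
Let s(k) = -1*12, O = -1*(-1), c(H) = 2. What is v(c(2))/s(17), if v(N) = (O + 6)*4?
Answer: -7/3 ≈ -2.3333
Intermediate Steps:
O = 1
s(k) = -12
v(N) = 28 (v(N) = (1 + 6)*4 = 7*4 = 28)
v(c(2))/s(17) = 28/(-12) = 28*(-1/12) = -7/3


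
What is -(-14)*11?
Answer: 154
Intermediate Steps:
-(-14)*11 = -1*(-154) = 154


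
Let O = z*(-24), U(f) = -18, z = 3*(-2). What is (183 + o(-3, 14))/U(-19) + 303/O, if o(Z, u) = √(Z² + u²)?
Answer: -129/16 - √205/18 ≈ -8.8579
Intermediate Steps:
z = -6
O = 144 (O = -6*(-24) = 144)
(183 + o(-3, 14))/U(-19) + 303/O = (183 + √((-3)² + 14²))/(-18) + 303/144 = (183 + √(9 + 196))*(-1/18) + 303*(1/144) = (183 + √205)*(-1/18) + 101/48 = (-61/6 - √205/18) + 101/48 = -129/16 - √205/18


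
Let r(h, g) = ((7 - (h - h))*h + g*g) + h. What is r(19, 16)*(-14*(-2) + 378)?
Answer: 165648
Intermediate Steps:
r(h, g) = g² + 8*h (r(h, g) = ((7 - 1*0)*h + g²) + h = ((7 + 0)*h + g²) + h = (7*h + g²) + h = (g² + 7*h) + h = g² + 8*h)
r(19, 16)*(-14*(-2) + 378) = (16² + 8*19)*(-14*(-2) + 378) = (256 + 152)*(28 + 378) = 408*406 = 165648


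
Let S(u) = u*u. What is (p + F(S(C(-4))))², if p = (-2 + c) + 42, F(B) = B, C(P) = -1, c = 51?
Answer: 8464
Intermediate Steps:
S(u) = u²
p = 91 (p = (-2 + 51) + 42 = 49 + 42 = 91)
(p + F(S(C(-4))))² = (91 + (-1)²)² = (91 + 1)² = 92² = 8464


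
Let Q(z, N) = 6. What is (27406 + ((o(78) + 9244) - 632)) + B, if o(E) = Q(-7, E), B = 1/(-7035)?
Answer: 253428839/7035 ≈ 36024.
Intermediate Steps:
B = -1/7035 ≈ -0.00014215
o(E) = 6
(27406 + ((o(78) + 9244) - 632)) + B = (27406 + ((6 + 9244) - 632)) - 1/7035 = (27406 + (9250 - 632)) - 1/7035 = (27406 + 8618) - 1/7035 = 36024 - 1/7035 = 253428839/7035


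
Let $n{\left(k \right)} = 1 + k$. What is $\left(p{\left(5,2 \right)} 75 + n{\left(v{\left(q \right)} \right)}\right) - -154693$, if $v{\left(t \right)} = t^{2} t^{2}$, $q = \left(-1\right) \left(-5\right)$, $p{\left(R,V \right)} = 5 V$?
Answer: $156069$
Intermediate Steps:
$q = 5$
$v{\left(t \right)} = t^{4}$
$\left(p{\left(5,2 \right)} 75 + n{\left(v{\left(q \right)} \right)}\right) - -154693 = \left(5 \cdot 2 \cdot 75 + \left(1 + 5^{4}\right)\right) - -154693 = \left(10 \cdot 75 + \left(1 + 625\right)\right) + 154693 = \left(750 + 626\right) + 154693 = 1376 + 154693 = 156069$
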